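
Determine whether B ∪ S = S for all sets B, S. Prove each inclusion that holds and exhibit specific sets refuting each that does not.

(⊆) fails; (⊇) holds.

(⊆) This inclusion fails. Take B = {1}, S = ∅; then 1 ∈ B ∪ S but 1 ∉ S.

(⊇) Let x ∈ S. Then either x ∈ S and x ∉ B; or x ∈ B ∩ S. In each case x ∈ B ∪ S, so S ⊆ B ∪ S.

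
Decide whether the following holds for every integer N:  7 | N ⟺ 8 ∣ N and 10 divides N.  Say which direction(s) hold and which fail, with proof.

(⇒) This fails: take N = 7. Certainly 7 ∣ 7, but 8 ∤ 7.

(⇐) This fails: take N = 40. Both 8 ∣ 40 and 10 ∣ 40, yet 40 is not a multiple of 7 (since 40 = 5·7 + 5), so 7 ∤ 40.

(⇒) fails and (⇐) fails.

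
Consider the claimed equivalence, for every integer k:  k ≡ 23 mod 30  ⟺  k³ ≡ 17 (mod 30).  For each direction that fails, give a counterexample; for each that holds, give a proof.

(→) Suppose k ≡ 23 mod 30. Write k = 30j + 23. Then (30j + 23)³ = 27000j³ + 62100j² + 47610j + 12167 = 30(900j³ + 2070j² + 1587j + 405) + 17, so k³ ≡ 17 (mod 30).

(←) Conversely, suppose k³ ≡ 17 (mod 30). The only residue r in {0, …, 29} with r³ ≡ 17 (mod 30) is r = 23, so k ≡ 23 (mod 30).

Both directions hold; the statement is true.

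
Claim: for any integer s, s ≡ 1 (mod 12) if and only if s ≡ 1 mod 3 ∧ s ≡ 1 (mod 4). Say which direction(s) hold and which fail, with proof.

Both directions hold; the statement is true.

(←) If s ≡ 1 (mod 3) and s ≡ 1 (mod 4), then by the Chinese remainder theorem s ≡ 1 (mod 12). This is exactly s ≡ 1 (mod 12).

(→) Suppose s ≡ 1 (mod 12); write s = 12j + 1. Since 3 ∣ 12, reducing mod 3 gives s ≡ 1 (mod 3); since 4 ∣ 12, reducing mod 4 gives s ≡ 1 (mod 4).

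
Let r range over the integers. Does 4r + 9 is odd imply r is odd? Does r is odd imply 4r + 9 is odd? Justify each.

[⇒] This fails: take r = 2. Then 4r + 9 = 17, which is odd, yet r = 2 is even, not odd.

[⇐] Suppose r is odd. Since 4 is even, 4r is even for every r, so 4r + 9 has the same parity as 9, which is odd. Hence 4r + 9 is odd.

The forward direction fails; the converse holds.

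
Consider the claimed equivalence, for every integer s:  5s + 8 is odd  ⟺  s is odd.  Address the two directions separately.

Both implications hold.

(⇒) Suppose 5s + 8 is odd. Since 5 is odd, 5s and s have the same parity, so 5s + 8 ≡ s + 8 (mod 2). As 8 is even, 5s + 8 is odd exactly when s is odd. Thus s is odd.

(⇐) Conversely, suppose s is odd; write s = 2j + 1. Then 5s + 8 = 5·(2j + 1) + 8 = 2·5j + 13, which is odd.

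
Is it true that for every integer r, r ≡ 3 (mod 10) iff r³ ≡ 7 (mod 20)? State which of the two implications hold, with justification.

Forward direction. This fails: take r = 13. Then 13 ≡ 3 (mod 10), but 13³ = 2197 ≡ 17 (mod 20), not 7.

Converse. The residues r modulo 20 with r³ ≡ 7 (mod 20) are exactly {3}, and each is ≡ 3 (mod 10).

Only the converse holds.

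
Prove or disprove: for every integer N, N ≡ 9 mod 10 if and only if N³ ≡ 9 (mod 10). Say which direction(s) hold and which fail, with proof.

(→) Suppose N ≡ 9 mod 10. Write N = 10j + 9. Then (10j + 9)³ = 1000j³ + 2700j² + 2430j + 729 = 10(100j³ + 270j² + 243j + 72) + 9, so N³ ≡ 9 (mod 10).

(←) Conversely, suppose N³ ≡ 9 (mod 10). The only residue r in {0, …, 9} with r³ ≡ 9 (mod 10) is r = 9, so N ≡ 9 (mod 10).

Both directions hold.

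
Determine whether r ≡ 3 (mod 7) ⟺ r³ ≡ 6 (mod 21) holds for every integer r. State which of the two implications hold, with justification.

(⟹) This fails: take r = 10. Then 10 ≡ 3 (mod 7), but 10³ = 1000 ≡ 13 (mod 21), not 6.

(⟸) This fails: take r = 6. Then 6³ = 216 ≡ 6 (mod 21), yet 6 ≡ 6 (mod 7), not 3.

(⇒) fails and (⇐) fails.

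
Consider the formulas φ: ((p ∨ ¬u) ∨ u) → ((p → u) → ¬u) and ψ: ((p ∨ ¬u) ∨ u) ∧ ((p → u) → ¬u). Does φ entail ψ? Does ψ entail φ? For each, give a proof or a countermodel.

(⟹) Assume the antecedent. If u is true, the antecedent cannot hold. If u is false, the consequent reduces to true regardless of the other variables. Either way the consequent holds.

(⟸) Assume the antecedent. If u is true, the antecedent cannot hold. If u is false, the consequent reduces to true regardless of the other variables. Either way the consequent holds.

Both directions hold.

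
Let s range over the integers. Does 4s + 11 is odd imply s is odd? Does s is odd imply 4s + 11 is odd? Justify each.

[⇒] This fails: take s = 6. Then 4s + 11 = 35, which is odd, yet s = 6 is even, not odd.

[⇐] Suppose s is odd. Since 4 is even, 4s is even for every s, so 4s + 11 has the same parity as 11, which is odd. Hence 4s + 11 is odd.

Not equivalent: only (⇐) holds.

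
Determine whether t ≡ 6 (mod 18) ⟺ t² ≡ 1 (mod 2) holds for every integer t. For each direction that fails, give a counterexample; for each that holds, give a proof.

Neither implication holds.

(⇒) This fails: take t = 6. Then 6 ≡ 6 (mod 18), but 6² = 36 ≡ 0 (mod 2), not 1.

(⇐) This fails: take t = 1. Then 1² = 1 ≡ 1 (mod 2), yet 1 ≡ 1 (mod 18), not 6.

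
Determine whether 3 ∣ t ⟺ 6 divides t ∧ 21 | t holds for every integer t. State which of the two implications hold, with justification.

The forward direction fails; the converse holds.

(⇒) This fails: take t = 3. Certainly 3 ∣ 3, but 6 ∤ 3.

(⇐) Suppose 6 ∣ t and 21 ∣ t. Any common multiple of 6 and 21 is a multiple of their lcm; here lcm(6, 21) = 6·21/gcd(6, 21) = 126/3 = 42, so 42 ∣ t. Since 3 ∣ 42, it follows that 3 ∣ t.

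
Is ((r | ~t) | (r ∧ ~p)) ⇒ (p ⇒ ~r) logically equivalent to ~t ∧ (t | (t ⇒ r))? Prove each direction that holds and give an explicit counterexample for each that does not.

Forward direction. This fails. Under t = T, r = F, p = F, the left side is true but the right side is false.

Converse. This fails. Under t = F, r = T, p = T, the left side is false but the right side is true.

Both directions fail.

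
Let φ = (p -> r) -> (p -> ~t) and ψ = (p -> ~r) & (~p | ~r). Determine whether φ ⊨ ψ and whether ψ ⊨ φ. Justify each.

(→) This fails. Under p = T, r = T, t = F, the left side is true but the right side is false.

(←) Assume the antecedent. If p is true, the antecedent forces (p = T, r = F, t = F) or (p = T, r = F, t = T), and (p -> r) -> (p -> ~t) holds there. If p is false, (p -> r) -> (p -> ~t) reduces to true regardless of the other variables. Either way (p -> r) -> (p -> ~t) holds.

Only the converse holds.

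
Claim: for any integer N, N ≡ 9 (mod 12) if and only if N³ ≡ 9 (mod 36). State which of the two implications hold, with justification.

Both implications hold.

(⇒) Suppose N ≡ 9 (mod 12). Working modulo 36, N ∈ {9, 21, 33}; for each such r, r³ ≡ 9 (mod 36).

(⇐) Conversely, the residues r modulo 36 with r³ ≡ 9 (mod 36) are exactly {9, 21, 33}, and each is ≡ 9 (mod 12).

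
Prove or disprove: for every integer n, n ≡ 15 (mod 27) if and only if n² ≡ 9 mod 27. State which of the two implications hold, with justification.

Forward direction. Suppose n ≡ 15 (mod 27). Write n = 27j + 15. Then (27j + 15)² = 729j² + 810j + 225 = 27(27j² + 30j + 8) + 9, so n² ≡ 9 (mod 27).

Converse. This fails: take n = 3. Then 3² = 9 ≡ 9 (mod 27), yet 3 ≡ 3 (mod 27), not 15.

Not equivalent: only (⇒) holds.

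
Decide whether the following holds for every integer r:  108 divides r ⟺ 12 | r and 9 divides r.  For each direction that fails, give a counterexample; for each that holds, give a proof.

(⇒) holds; (⇐) fails.

Forward direction. If 108 ∣ r, write r = 108q. Since 108 = 9·12, r = 12·(9q), so 12 ∣ r; and since 108 = 12·9, r = 9·(12q), so 9 ∣ r.

Converse. This fails: take r = 36. Both 12 ∣ 36 and 9 ∣ 36, yet 36 is not a multiple of 108 (since 36 = 0·108 + 36), so 108 ∤ 36.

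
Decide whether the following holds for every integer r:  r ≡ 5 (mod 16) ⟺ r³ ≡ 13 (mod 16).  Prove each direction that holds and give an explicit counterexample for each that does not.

Both implications hold.

(→) Suppose r ≡ 5 (mod 16). Write r = 16j + 5. Then (16j + 5)³ = 4096j³ + 3840j² + 1200j + 125 = 16(256j³ + 240j² + 75j + 7) + 13, so r³ ≡ 13 (mod 16).

(←) Conversely, suppose r³ ≡ 13 (mod 16). The only residue r in {0, …, 15} with r³ ≡ 13 (mod 16) is r = 5, so r ≡ 5 (mod 16).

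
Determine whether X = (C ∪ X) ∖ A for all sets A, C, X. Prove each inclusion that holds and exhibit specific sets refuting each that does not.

(⟹) This inclusion fails. Take A = {1}, C = ∅, X = {1}; then 1 ∈ X but 1 ∉ (C ∪ X) ∖ A.

(⟸) This inclusion fails. Take A = ∅, C = {1}, X = ∅; then 1 ∈ (C ∪ X) ∖ A but 1 ∉ X.

Both inclusions fail.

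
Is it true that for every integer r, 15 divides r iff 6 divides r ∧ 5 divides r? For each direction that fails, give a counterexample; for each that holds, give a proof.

(⇒) This fails: take r = 15. Certainly 15 ∣ 15, but 6 ∤ 15.

(⇐) Suppose 6 ∣ r and 5 ∣ r. Any common multiple of 6 and 5 is a multiple of their lcm; here gcd(6, 5) = 1, so lcm(6, 5) = 6·5 = 30, so 30 ∣ r. Since 15 ∣ 30, it follows that 15 ∣ r.

(⇒) fails; (⇐) holds.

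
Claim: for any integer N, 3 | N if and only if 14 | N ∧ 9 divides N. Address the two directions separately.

(→) This fails: take N = 3. Certainly 3 ∣ 3, but 14 ∤ 3.

(←) Suppose 14 ∣ N and 9 ∣ N. Any common multiple of 14 and 9 is a multiple of their lcm; here gcd(14, 9) = 1, so lcm(14, 9) = 14·9 = 126, so 126 ∣ N. Since 3 ∣ 126, it follows that 3 ∣ N.

Only the converse holds.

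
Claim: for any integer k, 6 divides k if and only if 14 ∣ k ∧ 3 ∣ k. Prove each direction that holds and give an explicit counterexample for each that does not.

Only the reverse direction holds.

Forward direction. This fails: take k = 6. Certainly 6 ∣ 6, but 14 ∤ 6.

Converse. Suppose 14 ∣ k and 3 ∣ k. Any common multiple of 14 and 3 is a multiple of their lcm; here gcd(14, 3) = 1, so lcm(14, 3) = 14·3 = 42, so 42 ∣ k. Since 6 ∣ 42, it follows that 6 ∣ k.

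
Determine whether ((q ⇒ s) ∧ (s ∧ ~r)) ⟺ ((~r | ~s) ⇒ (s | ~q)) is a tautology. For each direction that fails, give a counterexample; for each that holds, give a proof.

Only the forward implication holds.

(⟹) Assume the antecedent. If s is true, (~r | ~s) ⇒ (s | ~q) reduces to true regardless of the other variables. If s is false, the antecedent cannot hold. Either way (~r | ~s) ⇒ (s | ~q) holds.

(⟸) This fails. Under s = F, r = F, q = F, the left side is false but the right side is true.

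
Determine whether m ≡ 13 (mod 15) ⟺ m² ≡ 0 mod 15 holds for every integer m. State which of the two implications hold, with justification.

(→) This fails: take m = 13. Then 13 ≡ 13 (mod 15), but 13² = 169 ≡ 4 (mod 15), not 0.

(←) This fails: take m = 0. Then 0² = 0 ≡ 0 (mod 15), yet 0 ≡ 0 (mod 15), not 13.

Both directions fail.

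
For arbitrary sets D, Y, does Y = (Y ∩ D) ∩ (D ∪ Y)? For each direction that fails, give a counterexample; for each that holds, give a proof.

(⟸) Let x ∈ (Y ∩ D) ∩ (D ∪ Y). Then x ∈ D ∩ Y, from which x ∈ Y.

(⟹) This inclusion fails. Take D = ∅, Y = {1}; then 1 ∈ Y but 1 ∉ (Y ∩ D) ∩ (D ∪ Y).

The sets are not equal: only the reverse inclusion holds.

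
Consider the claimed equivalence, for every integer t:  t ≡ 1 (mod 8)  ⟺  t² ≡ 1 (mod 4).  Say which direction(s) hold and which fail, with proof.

Only the forward implication holds.

(⇒) Suppose t ≡ 1 (mod 8). Then t² ≡ 1² = 1 (mod 8), and since 4 ∣ 8, also t² ≡ 1 (mod 4).

(⇐) This fails: take t = 3. Then 3² = 9 ≡ 1 (mod 4), yet 3 ≡ 3 (mod 8), not 1.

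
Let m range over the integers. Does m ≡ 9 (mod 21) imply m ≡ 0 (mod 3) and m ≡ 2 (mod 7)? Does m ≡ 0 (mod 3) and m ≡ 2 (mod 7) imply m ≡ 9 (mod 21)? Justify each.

Both directions hold; the statement is true.

[⇒] Suppose m ≡ 9 (mod 21); write m = 21j + 9. Since 3 ∣ 21, reducing mod 3 gives m ≡ 9 ≡ 0 (mod 3); since 7 ∣ 21, reducing mod 7 gives m ≡ 9 ≡ 2 (mod 7).

[⇐] Conversely, if m ≡ 0 (mod 3) and m ≡ 2 (mod 7), then by the Chinese remainder theorem m ≡ 9 (mod 21). This is exactly m ≡ 9 (mod 21).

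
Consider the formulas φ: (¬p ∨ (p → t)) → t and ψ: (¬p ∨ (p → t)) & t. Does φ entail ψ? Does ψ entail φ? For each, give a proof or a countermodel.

(⇒) fails; (⇐) holds.

(⇐) Assume the antecedent. If p is true, (¬p ∨ (p → t)) → t reduces to true regardless of the other variables. If p is false, the antecedent forces (p = F, t = T), and (¬p ∨ (p → t)) → t holds there. Either way (¬p ∨ (p → t)) → t holds.

(⇒) This fails. Under p = T, t = F, the left side is true but the right side is false.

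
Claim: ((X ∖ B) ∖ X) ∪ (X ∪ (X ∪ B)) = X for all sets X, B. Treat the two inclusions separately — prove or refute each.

The sets are not equal: only the reverse inclusion holds.

(⊆) This inclusion fails. Take X = ∅, B = {1}; then 1 ∈ ((X ∖ B) ∖ X) ∪ (X ∪ (X ∪ B)) but 1 ∉ X.

(⊇) Let x ∈ X. Then either x ∈ X and x ∉ B; or x ∈ X ∩ B. In each case x ∈ ((X ∖ B) ∖ X) ∪ (X ∪ (X ∪ B)), so X ⊆ ((X ∖ B) ∖ X) ∪ (X ∪ (X ∪ B)).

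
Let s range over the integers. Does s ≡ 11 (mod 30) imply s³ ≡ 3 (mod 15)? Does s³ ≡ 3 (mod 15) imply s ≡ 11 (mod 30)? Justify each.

Both directions fail.

(⟹) This fails: take s = 11. Then 11 ≡ 11 (mod 30), but 11³ = 1331 ≡ 11 (mod 15), not 3.

(⟸) This fails: take s = 12. Then 12³ = 1728 ≡ 3 (mod 15), yet 12 ≡ 12 (mod 30), not 11.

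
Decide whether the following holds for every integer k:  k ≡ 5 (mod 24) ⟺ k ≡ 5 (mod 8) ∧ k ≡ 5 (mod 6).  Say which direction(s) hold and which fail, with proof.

Both implications hold.

(⇒) Suppose k ≡ 5 (mod 24); write k = 24j + 5. Since 8 ∣ 24, reducing mod 8 gives k ≡ 5 (mod 8); since 6 ∣ 24, reducing mod 6 gives k ≡ 5 (mod 6).

(⇐) Conversely, if k ≡ 5 (mod 8) and k ≡ 5 (mod 6), then by the Chinese remainder theorem k ≡ 5 (mod 24). This is exactly k ≡ 5 (mod 24).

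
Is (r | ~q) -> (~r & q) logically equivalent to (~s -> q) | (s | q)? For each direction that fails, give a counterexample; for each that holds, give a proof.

(⇒) holds; (⇐) fails.

[⇒] Assume the antecedent. If r is true, the antecedent cannot hold. If r is false, the antecedent forces (r = F, q = T, s = F) or (r = F, q = T, s = T), and (~s -> q) | (s | q) holds there. Either way (~s -> q) | (s | q) holds.

[⇐] This fails. Under r = T, q = T, s = F, the left side is false but the right side is true.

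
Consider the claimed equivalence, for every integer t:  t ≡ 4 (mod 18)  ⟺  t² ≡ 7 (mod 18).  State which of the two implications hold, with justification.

[⇒] This fails: take t = 4. Then 4 ≡ 4 (mod 18), but 4² = 16 ≡ 16 (mod 18), not 7.

[⇐] This fails: take t = 5. Then 5² = 25 ≡ 7 (mod 18), yet 5 ≡ 5 (mod 18), not 4.

(⇒) fails and (⇐) fails.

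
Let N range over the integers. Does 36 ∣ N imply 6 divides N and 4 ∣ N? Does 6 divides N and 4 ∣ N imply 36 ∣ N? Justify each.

Not equivalent: only (⇒) holds.

(⇒) If 36 ∣ N, write N = 36q. Since 36 = 6·6, N = 6·(6q), so 6 ∣ N; and since 36 = 9·4, N = 4·(9q), so 4 ∣ N.

(⇐) This fails: take N = 12. Both 6 ∣ 12 and 4 ∣ 12, yet 12 is not a multiple of 36 (since 12 = 0·36 + 12), so 36 ∤ 12.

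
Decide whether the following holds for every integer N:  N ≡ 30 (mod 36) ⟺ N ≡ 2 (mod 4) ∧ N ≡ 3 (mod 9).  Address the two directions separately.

(⟸) If N ≡ 2 (mod 4) and N ≡ 3 (mod 9), then by the Chinese remainder theorem N ≡ 30 (mod 36). This is exactly N ≡ 30 (mod 36).

(⟹) Suppose N ≡ 30 (mod 36); write N = 36j + 30. Since 4 ∣ 36, reducing mod 4 gives N ≡ 30 ≡ 2 (mod 4); since 9 ∣ 36, reducing mod 9 gives N ≡ 30 ≡ 3 (mod 9).

Both directions hold; the statement is true.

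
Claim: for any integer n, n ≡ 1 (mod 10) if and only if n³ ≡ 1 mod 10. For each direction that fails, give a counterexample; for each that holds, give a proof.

Both implications hold.

(→) Suppose n ≡ 1 (mod 10). Write n = 10j + 1. Then (10j + 1)³ = 1000j³ + 300j² + 30j + 1 = 10(100j³ + 30j² + 3j) + 1, so n³ ≡ 1 (mod 10).

(←) For the converse, argue contrapositively. If n ≢ 1 (mod 10), then n is congruent to one of 0, 2, 3, 4, 5, 6, 7, 8, 9 modulo 10, and these give n³ ≡ 0, 8, 7, 4, 5, 6, 3, 2, 9 respectively — never 1.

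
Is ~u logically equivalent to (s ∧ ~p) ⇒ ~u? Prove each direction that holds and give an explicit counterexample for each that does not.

Not equivalent: only (⇒) holds.

(⇒) Assume the antecedent. If u is true, the antecedent cannot hold. If u is false, (s ∧ ~p) ⇒ ~u reduces to true regardless of the other variables. Either way (s ∧ ~p) ⇒ ~u holds.

(⇐) This fails. Under u = T, s = F, p = F, the left side is false but the right side is true.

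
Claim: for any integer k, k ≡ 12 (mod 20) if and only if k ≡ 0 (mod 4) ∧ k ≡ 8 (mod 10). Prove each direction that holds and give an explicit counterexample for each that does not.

(⇒) This fails: k = 12 gives 12 ≡ 12 (mod 20) but 12 ≡ 2 (mod 10), so the conjunction on the right does not hold.

(⇐) This fails: k = 8 satisfies both congruences on the right (8 ≡ 0 mod 4 and 8 ≡ 8 mod 10) yet 8 ≡ 8 (mod 20), not 12.

Neither implication holds.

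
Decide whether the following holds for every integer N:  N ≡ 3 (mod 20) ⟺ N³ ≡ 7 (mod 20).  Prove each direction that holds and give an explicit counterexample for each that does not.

(⇒) Suppose N ≡ 3 (mod 20). Write N = 20j + 3. Then (20j + 3)³ = 8000j³ + 3600j² + 540j + 27 = 20(400j³ + 180j² + 27j + 1) + 7, so N³ ≡ 7 (mod 20).

(⇐) Conversely, suppose N³ ≡ 7 (mod 20). The only residue r in {0, …, 19} with r³ ≡ 7 (mod 20) is r = 3, so N ≡ 3 (mod 20).

Both directions hold.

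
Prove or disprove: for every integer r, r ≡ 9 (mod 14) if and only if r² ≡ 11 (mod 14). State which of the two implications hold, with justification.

(⟸) This fails: take r = 5. Then 5² = 25 ≡ 11 (mod 14), yet 5 ≡ 5 (mod 14), not 9.

(⟹) Suppose r ≡ 9 (mod 14). Write r = 14j + 9. Then (14j + 9)² = 196j² + 252j + 81 = 14(14j² + 18j + 5) + 11, so r² ≡ 11 (mod 14).

Only the forward implication holds.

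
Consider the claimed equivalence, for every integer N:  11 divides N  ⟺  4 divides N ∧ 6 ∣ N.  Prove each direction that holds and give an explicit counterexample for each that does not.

Neither implication holds.

(⇒) This fails: take N = 11. Certainly 11 ∣ 11, but 4 ∤ 11.

(⇐) This fails: take N = 12. Both 4 ∣ 12 and 6 ∣ 12, yet 12 is not a multiple of 11 (since 12 = 1·11 + 1), so 11 ∤ 12.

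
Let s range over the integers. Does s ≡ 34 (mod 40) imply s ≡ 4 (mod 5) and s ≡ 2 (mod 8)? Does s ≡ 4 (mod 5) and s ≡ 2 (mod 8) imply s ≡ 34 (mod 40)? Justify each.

Equivalent; both directions hold.

[⇒] Suppose s ≡ 34 (mod 40); write s = 40j + 34. Since 5 ∣ 40, reducing mod 5 gives s ≡ 34 ≡ 4 (mod 5); since 8 ∣ 40, reducing mod 8 gives s ≡ 34 ≡ 2 (mod 8).

[⇐] Conversely, if s ≡ 4 (mod 5) and s ≡ 2 (mod 8), then by the Chinese remainder theorem s ≡ 34 (mod 40). This is exactly s ≡ 34 (mod 40).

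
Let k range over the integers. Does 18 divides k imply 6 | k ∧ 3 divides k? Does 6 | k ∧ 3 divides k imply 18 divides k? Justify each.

(→) If 18 ∣ k, write k = 18q. Since 18 = 3·6, k = 6·(3q), so 6 ∣ k; and since 18 = 6·3, k = 3·(6q), so 3 ∣ k.

(←) This fails: take k = 6. Both 6 ∣ 6 and 3 ∣ 6, yet 6 is not a multiple of 18 (since 6 = 0·18 + 6), so 18 ∤ 6.

Not equivalent: only (⇒) holds.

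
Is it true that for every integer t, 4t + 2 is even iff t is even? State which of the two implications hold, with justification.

Only the converse holds.

Forward direction. This fails: take t = 5. Then 4t + 2 = 22, which is even, yet t = 5 is odd, not even.

Converse. Suppose t is even. Since 4 is even, 4t is even for every t, so 4t + 2 has the same parity as 2, which is even. Hence 4t + 2 is even.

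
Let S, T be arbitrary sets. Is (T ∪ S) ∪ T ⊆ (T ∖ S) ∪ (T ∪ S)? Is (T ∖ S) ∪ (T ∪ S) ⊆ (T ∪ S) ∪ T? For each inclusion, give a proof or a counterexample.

Forward inclusion. Let x ∈ (T ∪ S) ∪ T. Then either x ∈ S and x ∉ T; or x ∈ T and x ∉ S; or x ∈ S ∩ T. In each case x ∈ (T ∖ S) ∪ (T ∪ S), so (T ∪ S) ∪ T ⊆ (T ∖ S) ∪ (T ∪ S).

Reverse inclusion. Let x ∈ (T ∖ S) ∪ (T ∪ S). Then either x ∈ S and x ∉ T; or x ∈ T and x ∉ S; or x ∈ S ∩ T. In each case x ∈ (T ∪ S) ∪ T, so (T ∖ S) ∪ (T ∪ S) ⊆ (T ∪ S) ∪ T.

The two sets are equal.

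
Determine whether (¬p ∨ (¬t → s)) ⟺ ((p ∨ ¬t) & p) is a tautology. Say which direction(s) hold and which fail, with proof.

Both directions fail.

[⇒] This fails. Under p = F, t = F, s = F, the left side is true but the right side is false.

[⇐] This fails. Under p = T, t = F, s = F, the left side is false but the right side is true.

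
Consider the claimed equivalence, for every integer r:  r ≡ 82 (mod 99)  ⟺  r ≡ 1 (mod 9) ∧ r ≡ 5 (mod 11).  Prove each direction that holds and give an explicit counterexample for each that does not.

(⟹) Suppose r ≡ 82 (mod 99); write r = 99j + 82. Since 9 ∣ 99, reducing mod 9 gives r ≡ 82 ≡ 1 (mod 9); since 11 ∣ 99, reducing mod 11 gives r ≡ 82 ≡ 5 (mod 11).

(⟸) Conversely, if r ≡ 1 (mod 9) and r ≡ 5 (mod 11), then by the Chinese remainder theorem r ≡ 82 (mod 99). This is exactly r ≡ 82 (mod 99).

Both implications hold.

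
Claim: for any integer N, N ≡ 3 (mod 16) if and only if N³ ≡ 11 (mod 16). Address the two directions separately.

(⟸) Suppose N³ ≡ 11 (mod 16). The only residue r in {0, …, 15} with r³ ≡ 11 (mod 16) is r = 3, so N ≡ 3 (mod 16).

(⟹) Suppose N ≡ 3 (mod 16). Write N = 16j + 3. Then (16j + 3)³ = 4096j³ + 2304j² + 432j + 27 = 16(256j³ + 144j² + 27j + 1) + 11, so N³ ≡ 11 (mod 16).

Both directions hold; the statement is true.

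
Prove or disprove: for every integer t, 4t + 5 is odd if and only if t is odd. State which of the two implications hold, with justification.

(⇒) fails; (⇐) holds.

(⇒) This fails: take t = 2. Then 4t + 5 = 13, which is odd, yet t = 2 is even, not odd.

(⇐) Suppose t is odd. Since 4 is even, 4t is even for every t, so 4t + 5 has the same parity as 5, which is odd. Hence 4t + 5 is odd.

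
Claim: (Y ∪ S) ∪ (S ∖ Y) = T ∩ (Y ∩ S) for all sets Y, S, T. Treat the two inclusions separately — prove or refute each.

The sets are not equal: only the reverse inclusion holds.

(⟹) This inclusion fails. Take Y = {1}, S = ∅, T = ∅; then 1 ∈ (Y ∪ S) ∪ (S ∖ Y) but 1 ∉ T ∩ (Y ∩ S).

(⟸) Let x ∈ T ∩ (Y ∩ S). Then x ∈ Y ∩ S ∩ T, from which x ∈ (Y ∪ S) ∪ (S ∖ Y).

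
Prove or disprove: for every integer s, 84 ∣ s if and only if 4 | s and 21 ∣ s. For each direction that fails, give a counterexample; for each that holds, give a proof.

Forward direction. If 84 ∣ s, write s = 84q. Since 84 = 21·4, s = 4·(21q), so 4 ∣ s; and since 84 = 4·21, s = 21·(4q), so 21 ∣ s.

Converse. Suppose 4 ∣ s and 21 ∣ s. Any common multiple of 4 and 21 is a multiple of their lcm; here gcd(4, 21) = 1, so lcm(4, 21) = 4·21 = 84, so 84 ∣ s.

Equivalent; both directions hold.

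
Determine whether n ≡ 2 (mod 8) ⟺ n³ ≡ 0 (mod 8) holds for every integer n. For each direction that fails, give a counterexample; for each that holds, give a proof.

(⇒) Suppose n ≡ 2 (mod 8). Write n = 8j + 2. Then (8j + 2)³ = 512j³ + 384j² + 96j + 8 = 8(64j³ + 48j² + 12j + 1) + 0, so n³ ≡ 0 (mod 8).

(⇐) This fails: take n = 0. Then 0³ = 0 ≡ 0 (mod 8), yet 0 ≡ 0 (mod 8), not 2.

Only the forward direction holds.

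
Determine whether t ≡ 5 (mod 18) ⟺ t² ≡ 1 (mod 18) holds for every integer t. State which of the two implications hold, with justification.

Forward direction. This fails: take t = 5. Then 5 ≡ 5 (mod 18), but 5² = 25 ≡ 7 (mod 18), not 1.

Converse. This fails: take t = 1. Then 1² = 1 ≡ 1 (mod 18), yet 1 ≡ 1 (mod 18), not 5.

(⇒) fails and (⇐) fails.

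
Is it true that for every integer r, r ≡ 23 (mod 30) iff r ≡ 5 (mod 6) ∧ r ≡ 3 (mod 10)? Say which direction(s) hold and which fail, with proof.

[⇒] Suppose r ≡ 23 (mod 30); write r = 30j + 23. Since 6 ∣ 30, reducing mod 6 gives r ≡ 23 ≡ 5 (mod 6); since 10 ∣ 30, reducing mod 10 gives r ≡ 23 ≡ 3 (mod 10).

[⇐] Conversely, if r ≡ 5 (mod 6) and r ≡ 3 (mod 10), then by the Chinese remainder theorem r ≡ 23 (mod 30). This is exactly r ≡ 23 (mod 30).

Both directions hold.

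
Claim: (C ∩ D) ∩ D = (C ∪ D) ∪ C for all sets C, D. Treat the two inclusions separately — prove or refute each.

Only the forward inclusion holds.

(⊆) Let x ∈ (C ∩ D) ∩ D. Then x ∈ C ∩ D, from which x ∈ (C ∪ D) ∪ C.

(⊇) This inclusion fails. Take C = {1}, D = ∅; then 1 ∈ (C ∪ D) ∪ C but 1 ∉ (C ∩ D) ∩ D.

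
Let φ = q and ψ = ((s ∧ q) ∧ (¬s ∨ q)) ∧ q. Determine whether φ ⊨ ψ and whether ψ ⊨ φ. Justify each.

[⇐] Assume the antecedent. If s is true, the antecedent forces (s = T, q = T), and q holds there. If s is false, the antecedent cannot hold. Either way q holds.

[⇒] This fails. Under s = F, q = T, the left side is true but the right side is false.

(⇒) fails; (⇐) holds.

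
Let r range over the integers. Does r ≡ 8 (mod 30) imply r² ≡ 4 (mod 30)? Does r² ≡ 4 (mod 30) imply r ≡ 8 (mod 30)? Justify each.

[⇒] Suppose r ≡ 8 (mod 30). Write r = 30j + 8. Then (30j + 8)² = 900j² + 480j + 64 = 30(30j² + 16j + 2) + 4, so r² ≡ 4 (mod 30).

[⇐] This fails: take r = 2. Then 2² = 4 ≡ 4 (mod 30), yet 2 ≡ 2 (mod 30), not 8.

Only the forward direction holds.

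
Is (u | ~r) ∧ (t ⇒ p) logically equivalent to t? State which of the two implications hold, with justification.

(⇒) fails and (⇐) fails.

[⇒] This fails. Under u = F, r = F, p = F, t = F, the left side is true but the right side is false.

[⇐] This fails. Under u = F, r = F, p = F, t = T, the left side is false but the right side is true.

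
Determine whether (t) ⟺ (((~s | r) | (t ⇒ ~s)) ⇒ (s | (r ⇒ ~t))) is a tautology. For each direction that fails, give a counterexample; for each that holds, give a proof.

(⇒) fails and (⇐) fails.

[⇒] This fails. Under s = F, t = T, r = T, the left side is true but the right side is false.

[⇐] This fails. Under s = F, t = F, r = F, the left side is false but the right side is true.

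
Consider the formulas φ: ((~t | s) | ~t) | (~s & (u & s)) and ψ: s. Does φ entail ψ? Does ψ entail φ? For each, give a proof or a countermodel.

(→) This fails. Under s = F, t = F, u = F, the left side is true but the right side is false.

(←) Assume the antecedent. If s is true, the consequent reduces to true regardless of the other variables. If s is false, the antecedent cannot hold. Either way the consequent holds.

Only the converse holds.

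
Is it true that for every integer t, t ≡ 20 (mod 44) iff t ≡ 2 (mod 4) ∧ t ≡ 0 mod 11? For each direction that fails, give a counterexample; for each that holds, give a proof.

(⟹) This fails: t = 20 gives 20 ≡ 20 (mod 44) but 20 ≡ 0 (mod 4), so the conjunction on the right does not hold.

(⟸) This fails: t = 22 satisfies both congruences on the right (22 ≡ 2 mod 4 and 22 ≡ 0 mod 11) yet 22 ≡ 22 (mod 44), not 20.

(⇒) fails and (⇐) fails.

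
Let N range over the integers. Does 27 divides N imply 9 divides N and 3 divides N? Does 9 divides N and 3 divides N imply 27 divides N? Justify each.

Only the forward implication holds.

[⇒] If 27 ∣ N, write N = 27q. Since 27 = 3·9, N = 9·(3q), so 9 ∣ N; and since 27 = 9·3, N = 3·(9q), so 3 ∣ N.

[⇐] This fails: take N = 9. Both 9 ∣ 9 and 3 ∣ 9, yet 9 is not a multiple of 27 (since 9 = 0·27 + 9), so 27 ∤ 9.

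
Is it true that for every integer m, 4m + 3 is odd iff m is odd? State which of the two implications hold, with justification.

The forward direction fails; the converse holds.

[⇒] This fails: take m = 6. Then 4m + 3 = 27, which is odd, yet m = 6 is even, not odd.

[⇐] Suppose m is odd. Since 4 is even, 4m is even for every m, so 4m + 3 has the same parity as 3, which is odd. Hence 4m + 3 is odd.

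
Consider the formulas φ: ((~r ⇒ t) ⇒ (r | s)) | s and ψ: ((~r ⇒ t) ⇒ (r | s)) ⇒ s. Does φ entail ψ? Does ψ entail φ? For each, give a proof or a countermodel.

(⇒) This fails. Under t = F, s = F, r = F, the left side is true but the right side is false.

(⇐) This fails. Under t = T, s = F, r = F, the left side is false but the right side is true.

(⇒) fails and (⇐) fails.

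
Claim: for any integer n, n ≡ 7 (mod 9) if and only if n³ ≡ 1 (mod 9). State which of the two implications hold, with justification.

Only the forward implication holds.

[⇒] Suppose n ≡ 7 (mod 9). Write n = 9j + 7. Then (9j + 7)³ = 729j³ + 1701j² + 1323j + 343 = 9(81j³ + 189j² + 147j + 38) + 1, so n³ ≡ 1 (mod 9).

[⇐] This fails: take n = 1. Then 1³ = 1 ≡ 1 (mod 9), yet 1 ≡ 1 (mod 9), not 7.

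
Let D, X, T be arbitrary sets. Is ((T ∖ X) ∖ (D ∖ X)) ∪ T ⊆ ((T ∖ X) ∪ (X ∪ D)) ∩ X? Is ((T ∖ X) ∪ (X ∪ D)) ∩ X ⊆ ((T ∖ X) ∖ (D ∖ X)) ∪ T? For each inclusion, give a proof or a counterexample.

Forward inclusion. This inclusion fails. Take D = ∅, X = ∅, T = {1}; then 1 ∈ ((T ∖ X) ∖ (D ∖ X)) ∪ T but 1 ∉ ((T ∖ X) ∪ (X ∪ D)) ∩ X.

Reverse inclusion. This inclusion fails. Take D = ∅, X = {1}, T = ∅; then 1 ∈ ((T ∖ X) ∪ (X ∪ D)) ∩ X but 1 ∉ ((T ∖ X) ∖ (D ∖ X)) ∪ T.

Neither inclusion holds.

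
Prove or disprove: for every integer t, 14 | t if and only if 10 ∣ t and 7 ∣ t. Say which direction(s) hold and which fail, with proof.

Only the reverse direction holds.

[⇒] This fails: take t = 14. Certainly 14 ∣ 14, but 10 ∤ 14.

[⇐] Suppose 10 ∣ t and 7 ∣ t. Any common multiple of 10 and 7 is a multiple of their lcm; here gcd(10, 7) = 1, so lcm(10, 7) = 10·7 = 70, so 70 ∣ t. Since 14 ∣ 70, it follows that 14 ∣ t.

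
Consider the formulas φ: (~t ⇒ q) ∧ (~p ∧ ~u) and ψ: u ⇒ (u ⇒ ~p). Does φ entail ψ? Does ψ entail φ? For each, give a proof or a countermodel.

(⇒) holds; (⇐) fails.

[⇒] Assume the antecedent. If u is true, the antecedent cannot hold. If u is false, u ⇒ (u ⇒ ~p) reduces to true regardless of the other variables. Either way u ⇒ (u ⇒ ~p) holds.

[⇐] This fails. Under u = F, q = F, p = F, t = F, the left side is false but the right side is true.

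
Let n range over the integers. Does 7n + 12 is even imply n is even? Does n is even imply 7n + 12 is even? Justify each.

[⇒] Suppose 7n + 12 is even. Since 7 is odd, 7n and n have the same parity, so 7n + 12 ≡ n + 12 (mod 2). As 12 is even, 7n + 12 is even exactly when n is even. Thus n is even.

[⇐] Conversely, suppose n is even; write n = 2j. Then 7n + 12 = 7·(2j) + 12 = 2·7j + 12, which is even.

Both directions hold.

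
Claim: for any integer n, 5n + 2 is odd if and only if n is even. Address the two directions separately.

Forward direction. This fails: n = 1 gives 5n + 2 = 7, which is odd, but 1 is odd, not even.

Converse. This also fails: n = 4 is even, but 5n + 2 = 22 is even, not odd.

(⇒) fails and (⇐) fails.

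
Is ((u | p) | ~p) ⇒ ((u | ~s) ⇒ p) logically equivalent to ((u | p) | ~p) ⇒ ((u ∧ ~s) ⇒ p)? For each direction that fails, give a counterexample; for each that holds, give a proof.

The forward direction holds; the converse fails.

Forward direction. Assume the antecedent. If p is true, the consequent reduces to true regardless of the other variables. If p is false, the antecedent forces (p = F, s = T, u = F), and the consequent holds there. Either way the consequent holds.

Converse. This fails. Under p = F, s = F, u = F, the left side is false but the right side is true.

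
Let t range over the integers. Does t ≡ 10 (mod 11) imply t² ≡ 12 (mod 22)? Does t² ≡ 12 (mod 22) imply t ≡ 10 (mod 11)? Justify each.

[⇒] This fails: take t = 21. Then 21 ≡ 10 (mod 11), but 21² = 441 ≡ 1 (mod 22), not 12.

[⇐] This fails: take t = 12. Then 12² = 144 ≡ 12 (mod 22), yet 12 ≡ 1 (mod 11), not 10.

Both directions fail.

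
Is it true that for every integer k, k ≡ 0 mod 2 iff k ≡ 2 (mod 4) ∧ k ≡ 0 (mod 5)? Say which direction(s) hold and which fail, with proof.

(⇒) fails; (⇐) holds.

Forward direction. This fails: k = 0 gives 0 ≡ 0 (mod 2) but 0 ≡ 0 (mod 4), so the conjunction on the right does not hold.

Converse. If k ≡ 2 (mod 4) and k ≡ 0 (mod 5), then by the Chinese remainder theorem k ≡ 10 (mod 20). Since 10 ≡ 0 (mod 2) and 2 ∣ 20, we get k ≡ 0 (mod 2).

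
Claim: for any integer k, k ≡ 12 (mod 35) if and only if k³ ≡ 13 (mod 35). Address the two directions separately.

The forward direction holds; the converse fails.

(→) Suppose k ≡ 12 (mod 35). Write k = 35j + 12. Then (35j + 12)³ = 42875j³ + 44100j² + 15120j + 1728 = 35(1225j³ + 1260j² + 432j + 49) + 13, so k³ ≡ 13 (mod 35).

(←) This fails: take k = 17. Then 17³ = 4913 ≡ 13 (mod 35), yet 17 ≡ 17 (mod 35), not 12.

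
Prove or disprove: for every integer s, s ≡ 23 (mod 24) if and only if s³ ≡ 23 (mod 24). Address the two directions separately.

Equivalent; both directions hold.

(⇒) Suppose s ≡ 23 (mod 24). Write s = 24j + 23. Then (24j + 23)³ = 13824j³ + 39744j² + 38088j + 12167 = 24(576j³ + 1656j² + 1587j + 506) + 23, so s³ ≡ 23 (mod 24).

(⇐) Conversely, suppose s³ ≡ 23 (mod 24). The only residue r in {0, …, 23} with r³ ≡ 23 (mod 24) is r = 23, so s ≡ 23 (mod 24).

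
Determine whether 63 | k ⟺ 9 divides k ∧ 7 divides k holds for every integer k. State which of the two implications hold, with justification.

(→) If 63 ∣ k, write k = 63q. Since 63 = 7·9, k = 9·(7q), so 9 ∣ k; and since 63 = 9·7, k = 7·(9q), so 7 ∣ k.

(←) Suppose 9 ∣ k and 7 ∣ k. Any common multiple of 9 and 7 is a multiple of their lcm; here gcd(9, 7) = 1, so lcm(9, 7) = 9·7 = 63, so 63 ∣ k.

Both directions hold; the statement is true.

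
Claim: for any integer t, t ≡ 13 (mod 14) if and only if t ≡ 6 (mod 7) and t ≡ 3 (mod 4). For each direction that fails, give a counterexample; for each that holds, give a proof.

[⇒] This fails: t = 13 gives 13 ≡ 13 (mod 14) but 13 ≡ 1 (mod 4), so the conjunction on the right does not hold.

[⇐] Conversely, if t ≡ 6 (mod 7) and t ≡ 3 (mod 4), then by the Chinese remainder theorem t ≡ 27 (mod 28). Since 27 ≡ 13 (mod 14) and 14 ∣ 28, we get t ≡ 13 (mod 14).

Only the converse holds.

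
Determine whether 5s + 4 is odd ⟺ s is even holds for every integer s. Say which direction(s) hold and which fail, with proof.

Neither implication holds.

Forward direction. This fails: s = 7 gives 5s + 4 = 39, which is odd, but 7 is odd, not even.

Converse. This also fails: s = 4 is even, but 5s + 4 = 24 is even, not odd.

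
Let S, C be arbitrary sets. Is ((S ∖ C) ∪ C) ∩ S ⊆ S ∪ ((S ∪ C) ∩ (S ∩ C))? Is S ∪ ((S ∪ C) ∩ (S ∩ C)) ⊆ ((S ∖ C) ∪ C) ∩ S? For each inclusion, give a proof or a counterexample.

(⊆) Let x ∈ ((S ∖ C) ∪ C) ∩ S. Then either x ∈ S and x ∉ C; or x ∈ S ∩ C. In each case x ∈ S ∪ ((S ∪ C) ∩ (S ∩ C)), so ((S ∖ C) ∪ C) ∩ S ⊆ S ∪ ((S ∪ C) ∩ (S ∩ C)).

(⊇) Let x ∈ S ∪ ((S ∪ C) ∩ (S ∩ C)). Then either x ∈ S and x ∉ C; or x ∈ S ∩ C. In each case x ∈ ((S ∖ C) ∪ C) ∩ S, so S ∪ ((S ∪ C) ∩ (S ∩ C)) ⊆ ((S ∖ C) ∪ C) ∩ S.

Both inclusions hold.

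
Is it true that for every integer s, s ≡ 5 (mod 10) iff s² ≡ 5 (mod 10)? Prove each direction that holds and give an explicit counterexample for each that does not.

Forward direction. Suppose s ≡ 5 (mod 10). Write s = 10j + 5. Then (10j + 5)² = 100j² + 100j + 25 = 10(10j² + 10j + 2) + 5, so s² ≡ 5 (mod 10).

Converse. Suppose s² ≡ 5 (mod 10). The only residue r in {0, …, 9} with r² ≡ 5 (mod 10) is r = 5, so s ≡ 5 (mod 10).

Both directions hold.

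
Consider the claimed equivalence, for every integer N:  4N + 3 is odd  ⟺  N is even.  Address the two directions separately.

(→) This fails: take N = 1. Then 4N + 3 = 7, which is odd, yet N = 1 is odd, not even.

(←) Suppose N is even. Since 4 is even, 4N is even for every N, so 4N + 3 has the same parity as 3, which is odd. Hence 4N + 3 is odd.

Only the converse holds.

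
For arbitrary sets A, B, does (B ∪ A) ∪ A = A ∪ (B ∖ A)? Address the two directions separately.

The two sets are equal.

Forward inclusion. Let x ∈ (B ∪ A) ∪ A. Then either x ∈ A and x ∉ B; or x ∈ B and x ∉ A; or x ∈ A ∩ B. In each case x ∈ A ∪ (B ∖ A), so (B ∪ A) ∪ A ⊆ A ∪ (B ∖ A).

Reverse inclusion. Let x ∈ A ∪ (B ∖ A). Then either x ∈ A and x ∉ B; or x ∈ B and x ∉ A; or x ∈ A ∩ B. In each case x ∈ (B ∪ A) ∪ A, so A ∪ (B ∖ A) ⊆ (B ∪ A) ∪ A.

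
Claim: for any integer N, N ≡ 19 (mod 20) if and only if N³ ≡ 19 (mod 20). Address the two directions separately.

Converse. Suppose N³ ≡ 19 (mod 20). The only residue r in {0, …, 19} with r³ ≡ 19 (mod 20) is r = 19, so N ≡ 19 (mod 20).

Forward direction. Suppose N ≡ 19 (mod 20). Write N = 20j + 19. Then (20j + 19)³ = 8000j³ + 22800j² + 21660j + 6859 = 20(400j³ + 1140j² + 1083j + 342) + 19, so N³ ≡ 19 (mod 20).

Both directions hold; the statement is true.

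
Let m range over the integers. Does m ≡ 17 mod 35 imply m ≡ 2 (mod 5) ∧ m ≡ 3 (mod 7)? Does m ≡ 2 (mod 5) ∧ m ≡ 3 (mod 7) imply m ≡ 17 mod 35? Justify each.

(⇐) If m ≡ 2 (mod 5) and m ≡ 3 (mod 7), then by the Chinese remainder theorem m ≡ 17 (mod 35). This is exactly m ≡ 17 (mod 35).

(⇒) Suppose m ≡ 17 (mod 35); write m = 35j + 17. Since 5 ∣ 35, reducing mod 5 gives m ≡ 17 ≡ 2 (mod 5); since 7 ∣ 35, reducing mod 7 gives m ≡ 17 ≡ 3 (mod 7).

The biconditional holds.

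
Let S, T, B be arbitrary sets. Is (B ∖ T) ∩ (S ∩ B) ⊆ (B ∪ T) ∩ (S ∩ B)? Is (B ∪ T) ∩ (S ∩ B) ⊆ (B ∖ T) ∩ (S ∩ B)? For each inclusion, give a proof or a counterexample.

Forward inclusion. Let x ∈ (B ∖ T) ∩ (S ∩ B). Then x ∈ S ∩ B and x ∉ T, from which x ∈ (B ∪ T) ∩ (S ∩ B).

Reverse inclusion. This inclusion fails. Take S = {1}, T = {1}, B = {1}; then 1 ∈ (B ∪ T) ∩ (S ∩ B) but 1 ∉ (B ∖ T) ∩ (S ∩ B).

(⊆) holds; (⊇) fails.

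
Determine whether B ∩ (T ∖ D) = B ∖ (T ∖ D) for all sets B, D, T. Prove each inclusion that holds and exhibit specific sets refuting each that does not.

Neither inclusion holds.

(⟹) This inclusion fails. Take B = {1}, D = ∅, T = {1}; then 1 ∈ B ∩ (T ∖ D) but 1 ∉ B ∖ (T ∖ D).

(⟸) This inclusion fails. Take B = {1}, D = ∅, T = ∅; then 1 ∈ B ∖ (T ∖ D) but 1 ∉ B ∩ (T ∖ D).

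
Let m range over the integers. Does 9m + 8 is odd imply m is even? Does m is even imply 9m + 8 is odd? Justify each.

Both directions fail.

(⇒) This fails: m = 5 gives 9m + 8 = 53, which is odd, but 5 is odd, not even.

(⇐) This also fails: m = 2 is even, but 9m + 8 = 26 is even, not odd.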